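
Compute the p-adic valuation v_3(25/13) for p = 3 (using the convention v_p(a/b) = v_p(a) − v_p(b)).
v_3(25/13) = 0

Factor powers of 3 from the numerator and denominator of the reduced fraction: 25 = 3^0 · 25 and 13 = 3^0 · 13. Apply v_p(a/b) = v_p(a) − v_p(b): v_3(25/13) = 0 − 0 = 0.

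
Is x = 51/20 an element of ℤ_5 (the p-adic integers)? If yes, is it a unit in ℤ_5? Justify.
x ∉ ℤ_5 (v_5(x) = -1 < 0)

ℤ_5 = {x ∈ ℚ_5 : v_5(x) ≥ 0} and ℤ_5^× = {x ∈ ℤ_5 : v_5(x) = 0}. Here v_5(51/20) = v_5(num) − v_5(den) = -1; compare against these criteria.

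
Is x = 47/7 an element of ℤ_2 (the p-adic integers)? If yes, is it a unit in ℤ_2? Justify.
x ∈ ℤ_2^× (unit); v_2(x) = 0

ℤ_2 = {x ∈ ℚ_2 : v_2(x) ≥ 0} and ℤ_2^× = {x ∈ ℤ_2 : v_2(x) = 0}. Here v_2(47/7) = v_2(num) − v_2(den) = 0; compare against these criteria.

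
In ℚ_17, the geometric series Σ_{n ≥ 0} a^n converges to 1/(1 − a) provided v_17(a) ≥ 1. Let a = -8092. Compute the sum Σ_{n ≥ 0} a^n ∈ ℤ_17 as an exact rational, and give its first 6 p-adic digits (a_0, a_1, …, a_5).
Σ a^n = 1/(1 − a) = 1/8093;  first 6 digits = (1, 0, 6, 15, 1, 12)

v_17(a) = 2 ≥ 1, so the series converges in ℤ_17 to 1/(1 − a) = 1/(1 − (-8092)) = 1/8093. Expand this rational in ℤ_17: compute digits iteratively via d_i = x_i mod 17, x_{i+1} = (x_i − d_i)/17. The first 6 digits are (1, 0, 6, 15, 1, 12).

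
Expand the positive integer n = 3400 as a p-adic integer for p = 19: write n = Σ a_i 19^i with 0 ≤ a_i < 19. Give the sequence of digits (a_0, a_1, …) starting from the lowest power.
(a_0, a_1, …) = (18, 7, 9)

Repeated division by 19 gives the digits low-to-high: 3400 = 18 + 7·19^1 + 9·19^2. Digit sequence: (18, 7, 9).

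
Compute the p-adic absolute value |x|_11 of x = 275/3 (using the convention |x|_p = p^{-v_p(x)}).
|275/3|_11 = 1/11

Step 1 — compute v_11(x) by factoring powers of 11 out of the numerator and denominator: v_11(275/3) = 1. Step 2 — apply |x|_p = p^{-v_p(x)} = 11^{-1} = 1/11.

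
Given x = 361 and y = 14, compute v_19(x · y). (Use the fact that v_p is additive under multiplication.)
v_19(5054) = 2

v_p(x) = 2 (factor: 361 = 19^2 · 1); v_p(y) = 0 (factor: 14 = 19^0 · 14). Additivity: v_p(xy) = v_p(x) + v_p(y) = 2 + 0 = 2. (Direct check: xy = 5054 = 19^2 · (14).)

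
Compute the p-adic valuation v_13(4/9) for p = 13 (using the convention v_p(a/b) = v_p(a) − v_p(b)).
v_13(4/9) = 0

Factor powers of 13 from the numerator and denominator of the reduced fraction: 4 = 13^0 · 4 and 9 = 13^0 · 9. Apply v_p(a/b) = v_p(a) − v_p(b): v_13(4/9) = 0 − 0 = 0.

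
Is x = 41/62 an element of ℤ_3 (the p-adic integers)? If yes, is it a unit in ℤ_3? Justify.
x ∈ ℤ_3^× (unit); v_3(x) = 0

ℤ_3 = {x ∈ ℚ_3 : v_3(x) ≥ 0} and ℤ_3^× = {x ∈ ℤ_3 : v_3(x) = 0}. Here v_3(41/62) = v_3(num) − v_3(den) = 0; compare against these criteria.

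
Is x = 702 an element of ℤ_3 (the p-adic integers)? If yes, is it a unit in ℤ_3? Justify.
x ∈ ℤ_3 but not a unit; v_3(x) = 3 > 0

ℤ_3 = {x ∈ ℚ_3 : v_3(x) ≥ 0} and ℤ_3^× = {x ∈ ℤ_3 : v_3(x) = 0}. Here v_3(702) = v_3(num) − v_3(den) = 3; compare against these criteria.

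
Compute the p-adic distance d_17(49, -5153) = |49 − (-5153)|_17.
d_17(49, -5153) = 1/289

Step 1 — x − y = 49 − (-5153) = 5202. Step 2 — v_17(5202) = 2 (factor: 5202 = (17^2 · 18); the sign does not affect v_p). Step 3 — |x − y|_17 = 17^{-2} = 1/289.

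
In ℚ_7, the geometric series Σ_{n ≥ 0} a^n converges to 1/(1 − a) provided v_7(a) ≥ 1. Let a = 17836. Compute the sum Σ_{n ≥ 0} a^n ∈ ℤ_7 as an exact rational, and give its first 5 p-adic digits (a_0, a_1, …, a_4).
Σ a^n = 1/(1 − a) = -1/17835;  first 5 digits = (1, 0, 0, 3, 0)

v_7(a) = 3 ≥ 1, so the series converges in ℤ_7 to 1/(1 − a) = 1/(1 − 17836) = -1/17835. Expand this rational in ℤ_7: compute digits iteratively via d_i = x_i mod 7, x_{i+1} = (x_i − d_i)/7. The first 5 digits are (1, 0, 0, 3, 0).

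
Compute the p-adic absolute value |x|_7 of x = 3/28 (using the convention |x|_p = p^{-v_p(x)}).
|3/28|_7 = 7

Step 1 — compute v_7(x) by factoring powers of 7 out of the numerator and denominator: v_7(3/28) = -1. Step 2 — apply |x|_p = p^{-v_p(x)} = 7^{1} = 7.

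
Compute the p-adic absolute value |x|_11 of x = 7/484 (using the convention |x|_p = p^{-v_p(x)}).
|7/484|_11 = 121

Step 1 — compute v_11(x) by factoring powers of 11 out of the numerator and denominator: v_11(7/484) = -2. Step 2 — apply |x|_p = p^{-v_p(x)} = 11^{2} = 121.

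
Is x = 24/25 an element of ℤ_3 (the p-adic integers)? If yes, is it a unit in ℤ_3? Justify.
x ∈ ℤ_3 but not a unit; v_3(x) = 1 > 0

ℤ_3 = {x ∈ ℚ_3 : v_3(x) ≥ 0} and ℤ_3^× = {x ∈ ℤ_3 : v_3(x) = 0}. Here v_3(24/25) = v_3(num) − v_3(den) = 1; compare against these criteria.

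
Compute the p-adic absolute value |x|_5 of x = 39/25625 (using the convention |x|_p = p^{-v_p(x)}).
|39/25625|_5 = 625

Step 1 — compute v_5(x) by factoring powers of 5 out of the numerator and denominator: v_5(39/25625) = -4. Step 2 — apply |x|_p = p^{-v_p(x)} = 5^{4} = 625.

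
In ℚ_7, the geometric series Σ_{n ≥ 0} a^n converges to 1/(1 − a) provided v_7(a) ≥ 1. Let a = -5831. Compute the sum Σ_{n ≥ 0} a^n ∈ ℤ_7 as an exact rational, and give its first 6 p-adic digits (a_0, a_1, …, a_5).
Σ a^n = 1/(1 − a) = 1/5832;  first 6 digits = (1, 0, 0, 4, 4, 6)

v_7(a) = 3 ≥ 1, so the series converges in ℤ_7 to 1/(1 − a) = 1/(1 − (-5831)) = 1/5832. Expand this rational in ℤ_7: compute digits iteratively via d_i = x_i mod 7, x_{i+1} = (x_i − d_i)/7. The first 6 digits are (1, 0, 0, 4, 4, 6).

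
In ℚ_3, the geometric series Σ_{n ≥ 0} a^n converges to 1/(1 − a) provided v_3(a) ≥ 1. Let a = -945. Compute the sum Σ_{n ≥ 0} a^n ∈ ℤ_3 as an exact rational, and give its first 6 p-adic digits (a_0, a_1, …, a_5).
Σ a^n = 1/(1 − a) = 1/946;  first 6 digits = (1, 0, 0, 1, 0, 2)

v_3(a) = 3 ≥ 1, so the series converges in ℤ_3 to 1/(1 − a) = 1/(1 − (-945)) = 1/946. Expand this rational in ℤ_3: compute digits iteratively via d_i = x_i mod 3, x_{i+1} = (x_i − d_i)/3. The first 6 digits are (1, 0, 0, 1, 0, 2).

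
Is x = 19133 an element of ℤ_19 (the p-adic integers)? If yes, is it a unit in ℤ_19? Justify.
x ∈ ℤ_19 but not a unit; v_19(x) = 2 > 0

ℤ_19 = {x ∈ ℚ_19 : v_19(x) ≥ 0} and ℤ_19^× = {x ∈ ℤ_19 : v_19(x) = 0}. Here v_19(19133) = v_19(num) − v_19(den) = 2; compare against these criteria.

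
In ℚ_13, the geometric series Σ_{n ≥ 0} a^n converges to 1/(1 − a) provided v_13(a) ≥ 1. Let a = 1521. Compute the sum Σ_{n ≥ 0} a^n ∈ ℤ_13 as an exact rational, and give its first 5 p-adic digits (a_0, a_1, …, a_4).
Σ a^n = 1/(1 − a) = -1/1520;  first 5 digits = (1, 0, 9, 0, 3)

v_13(a) = 2 ≥ 1, so the series converges in ℤ_13 to 1/(1 − a) = 1/(1 − 1521) = -1/1520. Expand this rational in ℤ_13: compute digits iteratively via d_i = x_i mod 13, x_{i+1} = (x_i − d_i)/13. The first 5 digits are (1, 0, 9, 0, 3).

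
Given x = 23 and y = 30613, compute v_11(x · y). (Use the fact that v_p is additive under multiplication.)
v_11(704099) = 3

v_p(x) = 0 (factor: 23 = 11^0 · 23); v_p(y) = 3 (factor: 30613 = 11^3 · 23). Additivity: v_p(xy) = v_p(x) + v_p(y) = 0 + 3 = 3. (Direct check: xy = 704099 = 11^3 · (529).)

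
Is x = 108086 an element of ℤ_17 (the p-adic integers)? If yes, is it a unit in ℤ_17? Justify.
x ∈ ℤ_17 but not a unit; v_17(x) = 3 > 0

ℤ_17 = {x ∈ ℚ_17 : v_17(x) ≥ 0} and ℤ_17^× = {x ∈ ℤ_17 : v_17(x) = 0}. Here v_17(108086) = v_17(num) − v_17(den) = 3; compare against these criteria.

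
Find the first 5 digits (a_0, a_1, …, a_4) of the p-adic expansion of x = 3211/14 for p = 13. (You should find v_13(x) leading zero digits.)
(a_0, …, a_4) = (0, 0, 6, 8, 4)

v_13(3211/14) = 2, so a_0 = ... = a_1 = 0. Factor out: x = 13^2 · u with u = 19/14 a unit in ℤ_13. Expand u iteratively via a_{v+i} = u_i mod 13, u_{i+1} = (u_i − a_{v+i})/13:
  u_0 = 19/14;  a_2 = 6;  u_1 = (u_0 − 6)/13 = -5/14
  u_1 = -5/14;  a_3 = 8;  u_2 = (u_1 − 8)/13 = -9/14
  u_2 = -9/14;  a_4 = 4;  u_3 = (u_2 − 4)/13 = -5/14
Digits: (0, 0, 6, 8, 4).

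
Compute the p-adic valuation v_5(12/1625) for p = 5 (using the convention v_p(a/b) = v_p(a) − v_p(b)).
v_5(12/1625) = -3

Factor powers of 5 from the numerator and denominator of the reduced fraction: 12 = 5^0 · 12 and 1625 = 5^3 · 13. Apply v_p(a/b) = v_p(a) − v_p(b): v_5(12/1625) = 0 − 3 = -3.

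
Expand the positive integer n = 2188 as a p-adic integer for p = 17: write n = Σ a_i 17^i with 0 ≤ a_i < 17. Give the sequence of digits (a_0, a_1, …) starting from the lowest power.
(a_0, a_1, …) = (12, 9, 7)

Repeated division by 17 gives the digits low-to-high: 2188 = 12 + 9·17^1 + 7·17^2. Digit sequence: (12, 9, 7).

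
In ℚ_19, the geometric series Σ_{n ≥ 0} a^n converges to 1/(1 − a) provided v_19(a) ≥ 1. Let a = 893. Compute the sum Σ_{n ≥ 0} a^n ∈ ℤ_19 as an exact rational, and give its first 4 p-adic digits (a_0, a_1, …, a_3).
Σ a^n = 1/(1 − a) = -1/892;  first 4 digits = (1, 9, 7, 9)

v_19(a) = 1 ≥ 1, so the series converges in ℤ_19 to 1/(1 − a) = 1/(1 − 893) = -1/892. Expand this rational in ℤ_19: compute digits iteratively via d_i = x_i mod 19, x_{i+1} = (x_i − d_i)/19. The first 4 digits are (1, 9, 7, 9).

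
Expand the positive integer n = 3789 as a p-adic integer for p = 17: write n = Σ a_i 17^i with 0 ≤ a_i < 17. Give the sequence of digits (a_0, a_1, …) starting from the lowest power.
(a_0, a_1, …) = (15, 1, 13)

Repeated division by 17 gives the digits low-to-high: 3789 = 15 + 1·17^1 + 13·17^2. Digit sequence: (15, 1, 13).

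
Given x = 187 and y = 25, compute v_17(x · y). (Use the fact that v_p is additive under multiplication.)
v_17(4675) = 1

v_p(x) = 1 (factor: 187 = 17^1 · 11); v_p(y) = 0 (factor: 25 = 17^0 · 25). Additivity: v_p(xy) = v_p(x) + v_p(y) = 1 + 0 = 1. (Direct check: xy = 4675 = 17^1 · (275).)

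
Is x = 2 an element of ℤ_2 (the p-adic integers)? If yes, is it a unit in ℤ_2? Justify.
x ∈ ℤ_2 but not a unit; v_2(x) = 1 > 0

ℤ_2 = {x ∈ ℚ_2 : v_2(x) ≥ 0} and ℤ_2^× = {x ∈ ℤ_2 : v_2(x) = 0}. Here v_2(2) = v_2(num) − v_2(den) = 1; compare against these criteria.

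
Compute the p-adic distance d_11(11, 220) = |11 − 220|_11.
d_11(11, 220) = 1/11

Step 1 — x − y = 11 − 220 = -209. Step 2 — v_11(-209) = 1 (factor: -209 = −(11^1 · 19); the sign does not affect v_p). Step 3 — |x − y|_11 = 11^{-1} = 1/11.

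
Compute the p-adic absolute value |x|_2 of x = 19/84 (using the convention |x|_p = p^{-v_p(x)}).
|19/84|_2 = 4

Step 1 — compute v_2(x) by factoring powers of 2 out of the numerator and denominator: v_2(19/84) = -2. Step 2 — apply |x|_p = p^{-v_p(x)} = 2^{2} = 4.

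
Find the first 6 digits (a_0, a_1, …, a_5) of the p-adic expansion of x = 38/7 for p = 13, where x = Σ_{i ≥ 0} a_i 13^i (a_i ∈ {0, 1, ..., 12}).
(a_0, …, a_5) = (11, 7, 5, 7, 5, 7)

v_13(38/7) = 0 (numerator and denominator both coprime to 13), so x ∈ ℤ_13^×. Compute digits iteratively via a_i = x_i mod 13, x_{i+1} = (x_i − a_i)/13, with x_0 = x:
  x_0 = 38/7;  a_0 = 11;  x_1 = (x_0 − 11)/13 = -3/7
  x_1 = -3/7;  a_1 = 7;  x_2 = (x_1 − 7)/13 = -4/7
  x_2 = -4/7;  a_2 = 5;  x_3 = (x_2 − 5)/13 = -3/7
  x_3 = -3/7;  a_3 = 7;  x_4 = (x_3 − 7)/13 = -4/7
  x_4 = -4/7;  a_4 = 5;  x_5 = (x_4 − 5)/13 = -3/7
  x_5 = -3/7;  a_5 = 7;  x_6 = (x_5 − 7)/13 = -4/7
Digits: (11, 7, 5, 7, 5, 7).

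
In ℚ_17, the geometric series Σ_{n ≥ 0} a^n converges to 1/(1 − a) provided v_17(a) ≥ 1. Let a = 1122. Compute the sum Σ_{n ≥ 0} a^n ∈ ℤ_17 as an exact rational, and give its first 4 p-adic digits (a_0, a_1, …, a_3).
Σ a^n = 1/(1 − a) = -1/1121;  first 4 digits = (1, 15, 7, 10)

v_17(a) = 1 ≥ 1, so the series converges in ℤ_17 to 1/(1 − a) = 1/(1 − 1122) = -1/1121. Expand this rational in ℤ_17: compute digits iteratively via d_i = x_i mod 17, x_{i+1} = (x_i − d_i)/17. The first 4 digits are (1, 15, 7, 10).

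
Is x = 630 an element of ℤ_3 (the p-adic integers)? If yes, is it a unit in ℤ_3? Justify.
x ∈ ℤ_3 but not a unit; v_3(x) = 2 > 0

ℤ_3 = {x ∈ ℚ_3 : v_3(x) ≥ 0} and ℤ_3^× = {x ∈ ℤ_3 : v_3(x) = 0}. Here v_3(630) = v_3(num) − v_3(den) = 2; compare against these criteria.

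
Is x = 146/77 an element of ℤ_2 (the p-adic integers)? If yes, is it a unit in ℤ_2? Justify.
x ∈ ℤ_2 but not a unit; v_2(x) = 1 > 0

ℤ_2 = {x ∈ ℚ_2 : v_2(x) ≥ 0} and ℤ_2^× = {x ∈ ℤ_2 : v_2(x) = 0}. Here v_2(146/77) = v_2(num) − v_2(den) = 1; compare against these criteria.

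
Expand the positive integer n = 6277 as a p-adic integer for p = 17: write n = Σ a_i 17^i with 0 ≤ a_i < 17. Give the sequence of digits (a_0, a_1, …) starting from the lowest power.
(a_0, a_1, …) = (4, 12, 4, 1)

Repeated division by 17 gives the digits low-to-high: 6277 = 4 + 12·17^1 + 4·17^2 + 1·17^3. Digit sequence: (4, 12, 4, 1).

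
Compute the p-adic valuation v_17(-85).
v_17(-85) = 1

v_17(n) is the largest exponent k such that 17^k divides n. Factor out: -85 = -17^1 · 5. (Sign doesn't affect v_p.) So v_17(-85) = 1.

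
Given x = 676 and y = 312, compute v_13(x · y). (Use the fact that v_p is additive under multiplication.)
v_13(210912) = 3

v_p(x) = 2 (factor: 676 = 13^2 · 4); v_p(y) = 1 (factor: 312 = 13^1 · 24). Additivity: v_p(xy) = v_p(x) + v_p(y) = 2 + 1 = 3. (Direct check: xy = 210912 = 13^3 · (96).)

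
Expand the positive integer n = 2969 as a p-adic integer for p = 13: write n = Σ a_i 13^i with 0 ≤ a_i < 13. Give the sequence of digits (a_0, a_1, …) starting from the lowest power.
(a_0, a_1, …) = (5, 7, 4, 1)

Repeated division by 13 gives the digits low-to-high: 2969 = 5 + 7·13^1 + 4·13^2 + 1·13^3. Digit sequence: (5, 7, 4, 1).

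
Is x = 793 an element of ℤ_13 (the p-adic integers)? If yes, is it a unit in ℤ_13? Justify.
x ∈ ℤ_13 but not a unit; v_13(x) = 1 > 0

ℤ_13 = {x ∈ ℚ_13 : v_13(x) ≥ 0} and ℤ_13^× = {x ∈ ℤ_13 : v_13(x) = 0}. Here v_13(793) = v_13(num) − v_13(den) = 1; compare against these criteria.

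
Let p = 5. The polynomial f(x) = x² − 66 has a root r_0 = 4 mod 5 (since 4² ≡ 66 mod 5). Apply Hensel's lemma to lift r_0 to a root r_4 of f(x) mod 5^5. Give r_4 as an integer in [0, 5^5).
r_4 = 1104 (mod 3125)

Hensel's recurrence: r_{i+1} = r_i − f(r_i)·(f′(r_i))^{-1} mod 5^{i+2}, with f′(x) = 2x. Iterate:
  r_0 = 4 (mod 5)
  r_1 = 4 (mod 25)
  r_2 = 104 (mod 125)
  r_3 = 479 (mod 625)
  r_4 = 1104 (mod 3125)
Final: r_4 = 1104, and one checks f(r_4) ≡ 0 mod 5^5.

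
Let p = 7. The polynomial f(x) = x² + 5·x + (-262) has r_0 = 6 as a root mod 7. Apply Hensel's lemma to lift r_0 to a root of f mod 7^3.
r_2 = 300 (mod 343)

Hensel: r_{i+1} = r_i − f(r_i)·(f′(r_i))^{-1} mod 7^{i+2}, f′(x) = 2x + 5. Iterate:
  r_0 = 6 (mod 7)
  r_1 = 6 (mod 49)
  r_2 = 300 (mod 343)
Final: r = 300 satisfies f(r) ≡ 0 mod 7^3.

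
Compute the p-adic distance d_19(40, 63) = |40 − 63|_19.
d_19(40, 63) = 1

Step 1 — x − y = 40 − 63 = -23. Step 2 — v_19(-23) = 0 (factor: -23 = −(19^0 · 23); the sign does not affect v_p). Step 3 — |x − y|_19 = 19^{0} = 1.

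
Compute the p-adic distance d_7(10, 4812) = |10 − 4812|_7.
d_7(10, 4812) = 1/2401

Step 1 — x − y = 10 − 4812 = -4802. Step 2 — v_7(-4802) = 4 (factor: -4802 = −(7^4 · 2); the sign does not affect v_p). Step 3 — |x − y|_7 = 7^{-4} = 1/2401.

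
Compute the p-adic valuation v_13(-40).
v_13(-40) = 0

v_13(n) is the largest exponent k such that 13^k divides n. Factor out: -40 = -13^0 · 40. (Sign doesn't affect v_p.) So v_13(-40) = 0.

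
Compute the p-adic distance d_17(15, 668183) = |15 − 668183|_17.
d_17(15, 668183) = 1/83521

Step 1 — x − y = 15 − 668183 = -668168. Step 2 — v_17(-668168) = 4 (factor: -668168 = −(17^4 · 8); the sign does not affect v_p). Step 3 — |x − y|_17 = 17^{-4} = 1/83521.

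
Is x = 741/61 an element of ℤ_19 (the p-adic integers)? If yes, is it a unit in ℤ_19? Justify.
x ∈ ℤ_19 but not a unit; v_19(x) = 1 > 0

ℤ_19 = {x ∈ ℚ_19 : v_19(x) ≥ 0} and ℤ_19^× = {x ∈ ℤ_19 : v_19(x) = 0}. Here v_19(741/61) = v_19(num) − v_19(den) = 1; compare against these criteria.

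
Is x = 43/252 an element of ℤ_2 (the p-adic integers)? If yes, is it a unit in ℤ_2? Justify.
x ∉ ℤ_2 (v_2(x) = -2 < 0)

ℤ_2 = {x ∈ ℚ_2 : v_2(x) ≥ 0} and ℤ_2^× = {x ∈ ℤ_2 : v_2(x) = 0}. Here v_2(43/252) = v_2(num) − v_2(den) = -2; compare against these criteria.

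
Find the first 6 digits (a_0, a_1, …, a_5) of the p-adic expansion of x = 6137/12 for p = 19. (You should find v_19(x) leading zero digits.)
(a_0, …, a_5) = (0, 0, 3, 11, 1, 11)

v_19(6137/12) = 2, so a_0 = ... = a_1 = 0. Factor out: x = 19^2 · u with u = 17/12 a unit in ℤ_19. Expand u iteratively via a_{v+i} = u_i mod 19, u_{i+1} = (u_i − a_{v+i})/19:
  u_0 = 17/12;  a_2 = 3;  u_1 = (u_0 − 3)/19 = -1/12
  u_1 = -1/12;  a_3 = 11;  u_2 = (u_1 − 11)/19 = -7/12
  u_2 = -7/12;  a_4 = 1;  u_3 = (u_2 − 1)/19 = -1/12
  u_3 = -1/12;  a_5 = 11;  u_4 = (u_3 − 11)/19 = -7/12
Digits: (0, 0, 3, 11, 1, 11).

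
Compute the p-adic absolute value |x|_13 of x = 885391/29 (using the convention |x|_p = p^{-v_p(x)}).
|885391/29|_13 = 1/28561

Step 1 — compute v_13(x) by factoring powers of 13 out of the numerator and denominator: v_13(885391/29) = 4. Step 2 — apply |x|_p = p^{-v_p(x)} = 13^{-4} = 1/28561.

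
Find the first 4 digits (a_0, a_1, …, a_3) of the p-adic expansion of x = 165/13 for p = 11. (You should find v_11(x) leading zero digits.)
(a_0, …, a_3) = (0, 2, 5, 8)

v_11(165/13) = 1, so a_0 = ... = a_0 = 0. Factor out: x = 11^1 · u with u = 15/13 a unit in ℤ_11. Expand u iteratively via a_{v+i} = u_i mod 11, u_{i+1} = (u_i − a_{v+i})/11:
  u_0 = 15/13;  a_1 = 2;  u_1 = (u_0 − 2)/11 = -1/13
  u_1 = -1/13;  a_2 = 5;  u_2 = (u_1 − 5)/11 = -6/13
  u_2 = -6/13;  a_3 = 8;  u_3 = (u_2 − 8)/11 = -10/13
Digits: (0, 2, 5, 8).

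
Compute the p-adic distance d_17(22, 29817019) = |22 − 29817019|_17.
d_17(22, 29817019) = 1/1419857

Step 1 — x − y = 22 − 29817019 = -29816997. Step 2 — v_17(-29816997) = 5 (factor: -29816997 = −(17^5 · 21); the sign does not affect v_p). Step 3 — |x − y|_17 = 17^{-5} = 1/1419857.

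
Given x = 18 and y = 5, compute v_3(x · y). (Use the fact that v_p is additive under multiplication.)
v_3(90) = 2

v_p(x) = 2 (factor: 18 = 3^2 · 2); v_p(y) = 0 (factor: 5 = 3^0 · 5). Additivity: v_p(xy) = v_p(x) + v_p(y) = 2 + 0 = 2. (Direct check: xy = 90 = 3^2 · (10).)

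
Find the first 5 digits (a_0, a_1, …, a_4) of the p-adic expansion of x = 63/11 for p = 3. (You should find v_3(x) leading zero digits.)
(a_0, …, a_4) = (0, 0, 2, 2, 0)

v_3(63/11) = 2, so a_0 = ... = a_1 = 0. Factor out: x = 3^2 · u with u = 7/11 a unit in ℤ_3. Expand u iteratively via a_{v+i} = u_i mod 3, u_{i+1} = (u_i − a_{v+i})/3:
  u_0 = 7/11;  a_2 = 2;  u_1 = (u_0 − 2)/3 = -5/11
  u_1 = -5/11;  a_3 = 2;  u_2 = (u_1 − 2)/3 = -9/11
  u_2 = -9/11;  a_4 = 0;  u_3 = (u_2 − 0)/3 = -3/11
Digits: (0, 0, 2, 2, 0).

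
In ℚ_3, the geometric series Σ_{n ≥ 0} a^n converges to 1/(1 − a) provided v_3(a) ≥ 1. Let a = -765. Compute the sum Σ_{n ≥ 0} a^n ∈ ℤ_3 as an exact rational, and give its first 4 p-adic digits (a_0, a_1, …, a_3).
Σ a^n = 1/(1 − a) = 1/766;  first 4 digits = (1, 0, 2, 1)

v_3(a) = 2 ≥ 1, so the series converges in ℤ_3 to 1/(1 − a) = 1/(1 − (-765)) = 1/766. Expand this rational in ℤ_3: compute digits iteratively via d_i = x_i mod 3, x_{i+1} = (x_i − d_i)/3. The first 4 digits are (1, 0, 2, 1).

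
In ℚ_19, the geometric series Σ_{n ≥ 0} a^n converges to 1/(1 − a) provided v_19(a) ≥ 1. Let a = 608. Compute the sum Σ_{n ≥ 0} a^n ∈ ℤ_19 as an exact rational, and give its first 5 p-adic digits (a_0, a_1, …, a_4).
Σ a^n = 1/(1 − a) = -1/607;  first 5 digits = (1, 13, 18, 8, 2)

v_19(a) = 1 ≥ 1, so the series converges in ℤ_19 to 1/(1 − a) = 1/(1 − 608) = -1/607. Expand this rational in ℤ_19: compute digits iteratively via d_i = x_i mod 19, x_{i+1} = (x_i − d_i)/19. The first 5 digits are (1, 13, 18, 8, 2).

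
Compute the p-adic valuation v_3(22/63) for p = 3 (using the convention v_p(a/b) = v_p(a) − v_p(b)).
v_3(22/63) = -2

Factor powers of 3 from the numerator and denominator of the reduced fraction: 22 = 3^0 · 22 and 63 = 3^2 · 7. Apply v_p(a/b) = v_p(a) − v_p(b): v_3(22/63) = 0 − 2 = -2.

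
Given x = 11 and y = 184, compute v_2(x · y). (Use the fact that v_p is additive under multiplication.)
v_2(2024) = 3

v_p(x) = 0 (factor: 11 = 2^0 · 11); v_p(y) = 3 (factor: 184 = 2^3 · 23). Additivity: v_p(xy) = v_p(x) + v_p(y) = 0 + 3 = 3. (Direct check: xy = 2024 = 2^3 · (253).)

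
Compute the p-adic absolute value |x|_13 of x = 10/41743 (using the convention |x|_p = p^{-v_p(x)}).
|10/41743|_13 = 2197

Step 1 — compute v_13(x) by factoring powers of 13 out of the numerator and denominator: v_13(10/41743) = -3. Step 2 — apply |x|_p = p^{-v_p(x)} = 13^{3} = 2197.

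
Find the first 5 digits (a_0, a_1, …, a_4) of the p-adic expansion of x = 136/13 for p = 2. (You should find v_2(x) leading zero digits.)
(a_0, …, a_4) = (0, 0, 0, 1, 0)

v_2(136/13) = 3, so a_0 = ... = a_2 = 0. Factor out: x = 2^3 · u with u = 17/13 a unit in ℤ_2. Expand u iteratively via a_{v+i} = u_i mod 2, u_{i+1} = (u_i − a_{v+i})/2:
  u_0 = 17/13;  a_3 = 1;  u_1 = (u_0 − 1)/2 = 2/13
  u_1 = 2/13;  a_4 = 0;  u_2 = (u_1 − 0)/2 = 1/13
Digits: (0, 0, 0, 1, 0).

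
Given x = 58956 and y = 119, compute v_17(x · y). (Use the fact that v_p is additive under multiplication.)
v_17(7015764) = 4

v_p(x) = 3 (factor: 58956 = 17^3 · 12); v_p(y) = 1 (factor: 119 = 17^1 · 7). Additivity: v_p(xy) = v_p(x) + v_p(y) = 3 + 1 = 4. (Direct check: xy = 7015764 = 17^4 · (84).)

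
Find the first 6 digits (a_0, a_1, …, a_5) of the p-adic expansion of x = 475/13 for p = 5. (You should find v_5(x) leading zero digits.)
(a_0, …, a_5) = (0, 0, 3, 2, 3, 2)

v_5(475/13) = 2, so a_0 = ... = a_1 = 0. Factor out: x = 5^2 · u with u = 19/13 a unit in ℤ_5. Expand u iteratively via a_{v+i} = u_i mod 5, u_{i+1} = (u_i − a_{v+i})/5:
  u_0 = 19/13;  a_2 = 3;  u_1 = (u_0 − 3)/5 = -4/13
  u_1 = -4/13;  a_3 = 2;  u_2 = (u_1 − 2)/5 = -6/13
  u_2 = -6/13;  a_4 = 3;  u_3 = (u_2 − 3)/5 = -9/13
  u_3 = -9/13;  a_5 = 2;  u_4 = (u_3 − 2)/5 = -7/13
Digits: (0, 0, 3, 2, 3, 2).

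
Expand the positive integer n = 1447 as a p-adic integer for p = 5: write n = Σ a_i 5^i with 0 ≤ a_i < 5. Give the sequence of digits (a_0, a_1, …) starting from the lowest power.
(a_0, a_1, …) = (2, 4, 2, 1, 2)

Repeated division by 5 gives the digits low-to-high: 1447 = 2 + 4·5^1 + 2·5^2 + 1·5^3 + 2·5^4. Digit sequence: (2, 4, 2, 1, 2).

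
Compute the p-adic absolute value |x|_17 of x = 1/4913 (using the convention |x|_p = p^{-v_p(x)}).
|1/4913|_17 = 4913

Step 1 — compute v_17(x) by factoring powers of 17 out of the numerator and denominator: v_17(1/4913) = -3. Step 2 — apply |x|_p = p^{-v_p(x)} = 17^{3} = 4913.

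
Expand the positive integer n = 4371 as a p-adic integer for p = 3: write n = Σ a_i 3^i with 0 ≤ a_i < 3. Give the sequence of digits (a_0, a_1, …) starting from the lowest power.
(a_0, a_1, …) = (0, 2, 2, 2, 2, 2, 2, 1)

Repeated division by 3 gives the digits low-to-high: 4371 = 2·3^1 + 2·3^2 + 2·3^3 + 2·3^4 + 2·3^5 + 2·3^6 + 1·3^7. Digit sequence: (0, 2, 2, 2, 2, 2, 2, 1).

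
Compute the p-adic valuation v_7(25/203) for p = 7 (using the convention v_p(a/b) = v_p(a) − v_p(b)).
v_7(25/203) = -1

Factor powers of 7 from the numerator and denominator of the reduced fraction: 25 = 7^0 · 25 and 203 = 7^1 · 29. Apply v_p(a/b) = v_p(a) − v_p(b): v_7(25/203) = 0 − 1 = -1.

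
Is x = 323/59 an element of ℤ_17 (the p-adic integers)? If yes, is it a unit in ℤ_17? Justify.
x ∈ ℤ_17 but not a unit; v_17(x) = 1 > 0

ℤ_17 = {x ∈ ℚ_17 : v_17(x) ≥ 0} and ℤ_17^× = {x ∈ ℤ_17 : v_17(x) = 0}. Here v_17(323/59) = v_17(num) − v_17(den) = 1; compare against these criteria.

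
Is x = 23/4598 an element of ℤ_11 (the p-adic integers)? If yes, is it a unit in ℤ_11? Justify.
x ∉ ℤ_11 (v_11(x) = -2 < 0)

ℤ_11 = {x ∈ ℚ_11 : v_11(x) ≥ 0} and ℤ_11^× = {x ∈ ℤ_11 : v_11(x) = 0}. Here v_11(23/4598) = v_11(num) − v_11(den) = -2; compare against these criteria.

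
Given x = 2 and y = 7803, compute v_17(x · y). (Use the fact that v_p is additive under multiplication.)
v_17(15606) = 2

v_p(x) = 0 (factor: 2 = 17^0 · 2); v_p(y) = 2 (factor: 7803 = 17^2 · 27). Additivity: v_p(xy) = v_p(x) + v_p(y) = 0 + 2 = 2. (Direct check: xy = 15606 = 17^2 · (54).)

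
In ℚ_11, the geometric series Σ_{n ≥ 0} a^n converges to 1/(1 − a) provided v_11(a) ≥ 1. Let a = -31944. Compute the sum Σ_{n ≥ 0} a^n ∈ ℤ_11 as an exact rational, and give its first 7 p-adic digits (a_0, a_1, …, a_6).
Σ a^n = 1/(1 − a) = 1/31945;  first 7 digits = (1, 0, 0, 9, 8, 10, 3)

v_11(a) = 3 ≥ 1, so the series converges in ℤ_11 to 1/(1 − a) = 1/(1 − (-31944)) = 1/31945. Expand this rational in ℤ_11: compute digits iteratively via d_i = x_i mod 11, x_{i+1} = (x_i − d_i)/11. The first 7 digits are (1, 0, 0, 9, 8, 10, 3).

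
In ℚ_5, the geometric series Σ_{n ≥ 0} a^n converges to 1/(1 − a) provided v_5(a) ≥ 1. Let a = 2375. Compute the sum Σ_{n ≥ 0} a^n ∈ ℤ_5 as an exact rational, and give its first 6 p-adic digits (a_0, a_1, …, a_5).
Σ a^n = 1/(1 − a) = -1/2374;  first 6 digits = (1, 0, 0, 4, 3, 0)

v_5(a) = 3 ≥ 1, so the series converges in ℤ_5 to 1/(1 − a) = 1/(1 − 2375) = -1/2374. Expand this rational in ℤ_5: compute digits iteratively via d_i = x_i mod 5, x_{i+1} = (x_i − d_i)/5. The first 6 digits are (1, 0, 0, 4, 3, 0).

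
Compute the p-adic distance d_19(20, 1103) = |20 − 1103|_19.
d_19(20, 1103) = 1/361

Step 1 — x − y = 20 − 1103 = -1083. Step 2 — v_19(-1083) = 2 (factor: -1083 = −(19^2 · 3); the sign does not affect v_p). Step 3 — |x − y|_19 = 19^{-2} = 1/361.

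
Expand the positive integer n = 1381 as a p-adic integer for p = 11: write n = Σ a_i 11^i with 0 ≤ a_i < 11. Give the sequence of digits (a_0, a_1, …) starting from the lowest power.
(a_0, a_1, …) = (6, 4, 0, 1)

Repeated division by 11 gives the digits low-to-high: 1381 = 6 + 4·11^1 + 1·11^3. Digit sequence: (6, 4, 0, 1).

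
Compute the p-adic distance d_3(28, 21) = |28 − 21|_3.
d_3(28, 21) = 1

Step 1 — x − y = 28 − 21 = 7. Step 2 — v_3(7) = 0 (factor: 7 = (3^0 · 7); the sign does not affect v_p). Step 3 — |x − y|_3 = 3^{0} = 1.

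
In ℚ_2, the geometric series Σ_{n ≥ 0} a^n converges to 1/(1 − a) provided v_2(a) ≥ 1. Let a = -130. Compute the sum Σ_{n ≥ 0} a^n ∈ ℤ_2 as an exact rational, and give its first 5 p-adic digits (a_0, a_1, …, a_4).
Σ a^n = 1/(1 − a) = 1/131;  first 5 digits = (1, 1, 0, 1, 0)

v_2(a) = 1 ≥ 1, so the series converges in ℤ_2 to 1/(1 − a) = 1/(1 − (-130)) = 1/131. Expand this rational in ℤ_2: compute digits iteratively via d_i = x_i mod 2, x_{i+1} = (x_i − d_i)/2. The first 5 digits are (1, 1, 0, 1, 0).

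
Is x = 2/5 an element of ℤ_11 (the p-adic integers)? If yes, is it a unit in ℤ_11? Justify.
x ∈ ℤ_11^× (unit); v_11(x) = 0

ℤ_11 = {x ∈ ℚ_11 : v_11(x) ≥ 0} and ℤ_11^× = {x ∈ ℤ_11 : v_11(x) = 0}. Here v_11(2/5) = v_11(num) − v_11(den) = 0; compare against these criteria.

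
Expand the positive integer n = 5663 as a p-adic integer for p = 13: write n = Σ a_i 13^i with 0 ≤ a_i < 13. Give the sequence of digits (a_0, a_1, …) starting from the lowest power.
(a_0, a_1, …) = (8, 6, 7, 2)

Repeated division by 13 gives the digits low-to-high: 5663 = 8 + 6·13^1 + 7·13^2 + 2·13^3. Digit sequence: (8, 6, 7, 2).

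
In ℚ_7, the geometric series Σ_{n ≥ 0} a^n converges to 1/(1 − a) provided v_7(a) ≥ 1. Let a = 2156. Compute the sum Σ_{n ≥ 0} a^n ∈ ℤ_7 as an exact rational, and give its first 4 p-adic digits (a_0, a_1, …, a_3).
Σ a^n = 1/(1 − a) = -1/2155;  first 4 digits = (1, 0, 2, 6)

v_7(a) = 2 ≥ 1, so the series converges in ℤ_7 to 1/(1 − a) = 1/(1 − 2156) = -1/2155. Expand this rational in ℤ_7: compute digits iteratively via d_i = x_i mod 7, x_{i+1} = (x_i − d_i)/7. The first 4 digits are (1, 0, 2, 6).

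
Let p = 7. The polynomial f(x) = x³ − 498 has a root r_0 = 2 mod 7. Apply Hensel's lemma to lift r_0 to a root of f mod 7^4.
r_3 = 443 (mod 2401)

Hensel: r_{i+1} = r_i − f(r_i)/f′(r_i) mod 7^{i+2}, where f′(x) = 3x². Iterate:
  r_0 = 2 (mod 7)
  r_1 = 2 (mod 49)
  r_2 = 100 (mod 343)
  r_3 = 443 (mod 2401)
Final: r = 443 with f(r) ≡ 0 mod 7^4.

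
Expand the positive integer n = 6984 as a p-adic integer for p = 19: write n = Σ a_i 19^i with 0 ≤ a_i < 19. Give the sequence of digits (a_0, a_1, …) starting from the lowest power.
(a_0, a_1, …) = (11, 6, 0, 1)

Repeated division by 19 gives the digits low-to-high: 6984 = 11 + 6·19^1 + 1·19^3. Digit sequence: (11, 6, 0, 1).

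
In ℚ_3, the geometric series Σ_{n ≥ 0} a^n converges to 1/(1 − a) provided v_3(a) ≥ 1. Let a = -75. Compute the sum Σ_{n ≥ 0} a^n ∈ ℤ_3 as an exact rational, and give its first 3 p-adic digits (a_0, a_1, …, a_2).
Σ a^n = 1/(1 − a) = 1/76;  first 3 digits = (1, 2, 1)

v_3(a) = 1 ≥ 1, so the series converges in ℤ_3 to 1/(1 − a) = 1/(1 − (-75)) = 1/76. Expand this rational in ℤ_3: compute digits iteratively via d_i = x_i mod 3, x_{i+1} = (x_i − d_i)/3. The first 3 digits are (1, 2, 1).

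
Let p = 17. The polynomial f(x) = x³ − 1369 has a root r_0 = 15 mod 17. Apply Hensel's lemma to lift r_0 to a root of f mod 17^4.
r_3 = 21282 (mod 83521)

Hensel: r_{i+1} = r_i − f(r_i)/f′(r_i) mod 17^{i+2}, where f′(x) = 3x². Iterate:
  r_0 = 15 (mod 17)
  r_1 = 185 (mod 289)
  r_2 = 1630 (mod 4913)
  r_3 = 21282 (mod 83521)
Final: r = 21282 with f(r) ≡ 0 mod 17^4.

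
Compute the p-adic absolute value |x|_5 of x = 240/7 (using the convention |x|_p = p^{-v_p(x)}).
|240/7|_5 = 1/5

Step 1 — compute v_5(x) by factoring powers of 5 out of the numerator and denominator: v_5(240/7) = 1. Step 2 — apply |x|_p = p^{-v_p(x)} = 5^{-1} = 1/5.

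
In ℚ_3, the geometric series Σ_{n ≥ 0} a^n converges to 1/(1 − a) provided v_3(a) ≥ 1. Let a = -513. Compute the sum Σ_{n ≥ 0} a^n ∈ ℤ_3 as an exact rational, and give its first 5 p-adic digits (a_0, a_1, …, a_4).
Σ a^n = 1/(1 − a) = 1/514;  first 5 digits = (1, 0, 0, 2, 2)

v_3(a) = 3 ≥ 1, so the series converges in ℤ_3 to 1/(1 − a) = 1/(1 − (-513)) = 1/514. Expand this rational in ℤ_3: compute digits iteratively via d_i = x_i mod 3, x_{i+1} = (x_i − d_i)/3. The first 5 digits are (1, 0, 0, 2, 2).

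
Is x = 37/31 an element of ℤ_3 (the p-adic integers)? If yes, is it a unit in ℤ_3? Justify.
x ∈ ℤ_3^× (unit); v_3(x) = 0

ℤ_3 = {x ∈ ℚ_3 : v_3(x) ≥ 0} and ℤ_3^× = {x ∈ ℤ_3 : v_3(x) = 0}. Here v_3(37/31) = v_3(num) − v_3(den) = 0; compare against these criteria.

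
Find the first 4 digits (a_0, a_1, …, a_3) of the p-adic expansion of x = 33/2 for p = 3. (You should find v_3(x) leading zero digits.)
(a_0, …, a_3) = (0, 1, 0, 2)

v_3(33/2) = 1, so a_0 = ... = a_0 = 0. Factor out: x = 3^1 · u with u = 11/2 a unit in ℤ_3. Expand u iteratively via a_{v+i} = u_i mod 3, u_{i+1} = (u_i − a_{v+i})/3:
  u_0 = 11/2;  a_1 = 1;  u_1 = (u_0 − 1)/3 = 3/2
  u_1 = 3/2;  a_2 = 0;  u_2 = (u_1 − 0)/3 = 1/2
  u_2 = 1/2;  a_3 = 2;  u_3 = (u_2 − 2)/3 = -1/2
Digits: (0, 1, 0, 2).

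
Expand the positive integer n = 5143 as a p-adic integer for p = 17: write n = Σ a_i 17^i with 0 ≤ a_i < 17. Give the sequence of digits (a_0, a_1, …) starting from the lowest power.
(a_0, a_1, …) = (9, 13, 0, 1)

Repeated division by 17 gives the digits low-to-high: 5143 = 9 + 13·17^1 + 1·17^3. Digit sequence: (9, 13, 0, 1).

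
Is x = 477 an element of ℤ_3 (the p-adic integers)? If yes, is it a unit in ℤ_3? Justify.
x ∈ ℤ_3 but not a unit; v_3(x) = 2 > 0

ℤ_3 = {x ∈ ℚ_3 : v_3(x) ≥ 0} and ℤ_3^× = {x ∈ ℤ_3 : v_3(x) = 0}. Here v_3(477) = v_3(num) − v_3(den) = 2; compare against these criteria.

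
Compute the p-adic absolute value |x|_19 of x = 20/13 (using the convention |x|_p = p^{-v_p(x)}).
|20/13|_19 = 1

Step 1 — compute v_19(x) by factoring powers of 19 out of the numerator and denominator: v_19(20/13) = 0. Step 2 — apply |x|_p = p^{-v_p(x)} = 19^{0} = 1.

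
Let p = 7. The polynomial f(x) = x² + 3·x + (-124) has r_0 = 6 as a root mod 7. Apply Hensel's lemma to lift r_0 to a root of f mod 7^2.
r_1 = 27 (mod 49)

Hensel: r_{i+1} = r_i − f(r_i)·(f′(r_i))^{-1} mod 7^{i+2}, f′(x) = 2x + 3. Iterate:
  r_0 = 6 (mod 7)
  r_1 = 27 (mod 49)
Final: r = 27 satisfies f(r) ≡ 0 mod 7^2.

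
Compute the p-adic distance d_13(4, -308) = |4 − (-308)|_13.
d_13(4, -308) = 1/13

Step 1 — x − y = 4 − (-308) = 312. Step 2 — v_13(312) = 1 (factor: 312 = (13^1 · 24); the sign does not affect v_p). Step 3 — |x − y|_13 = 13^{-1} = 1/13.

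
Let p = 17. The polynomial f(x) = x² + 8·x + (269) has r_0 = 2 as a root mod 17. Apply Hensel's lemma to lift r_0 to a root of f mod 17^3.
r_2 = 2025 (mod 4913)

Hensel: r_{i+1} = r_i − f(r_i)·(f′(r_i))^{-1} mod 17^{i+2}, f′(x) = 2x + 8. Iterate:
  r_0 = 2 (mod 17)
  r_1 = 2 (mod 289)
  r_2 = 2025 (mod 4913)
Final: r = 2025 satisfies f(r) ≡ 0 mod 17^3.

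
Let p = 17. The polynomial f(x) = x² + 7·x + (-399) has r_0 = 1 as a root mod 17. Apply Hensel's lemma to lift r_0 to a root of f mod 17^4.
r_3 = 76212 (mod 83521)

Hensel: r_{i+1} = r_i − f(r_i)·(f′(r_i))^{-1} mod 17^{i+2}, f′(x) = 2x + 7. Iterate:
  r_0 = 1 (mod 17)
  r_1 = 205 (mod 289)
  r_2 = 2517 (mod 4913)
  r_3 = 76212 (mod 83521)
Final: r = 76212 satisfies f(r) ≡ 0 mod 17^4.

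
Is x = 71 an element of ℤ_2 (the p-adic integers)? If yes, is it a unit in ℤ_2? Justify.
x ∈ ℤ_2^× (unit); v_2(x) = 0

ℤ_2 = {x ∈ ℚ_2 : v_2(x) ≥ 0} and ℤ_2^× = {x ∈ ℤ_2 : v_2(x) = 0}. Here v_2(71) = v_2(num) − v_2(den) = 0; compare against these criteria.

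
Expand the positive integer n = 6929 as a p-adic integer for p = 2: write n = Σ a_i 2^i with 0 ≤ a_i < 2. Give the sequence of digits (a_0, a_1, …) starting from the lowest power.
(a_0, a_1, …) = (1, 0, 0, 0, 1, 0, 0, 0, 1, 1, 0, 1, 1)

Repeated division by 2 gives the digits low-to-high: 6929 = 1 + 1·2^4 + 1·2^8 + 1·2^9 + 1·2^11 + 1·2^12. Digit sequence: (1, 0, 0, 0, 1, 0, 0, 0, 1, 1, 0, 1, 1).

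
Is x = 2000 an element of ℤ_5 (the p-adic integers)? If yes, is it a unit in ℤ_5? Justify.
x ∈ ℤ_5 but not a unit; v_5(x) = 3 > 0

ℤ_5 = {x ∈ ℚ_5 : v_5(x) ≥ 0} and ℤ_5^× = {x ∈ ℤ_5 : v_5(x) = 0}. Here v_5(2000) = v_5(num) − v_5(den) = 3; compare against these criteria.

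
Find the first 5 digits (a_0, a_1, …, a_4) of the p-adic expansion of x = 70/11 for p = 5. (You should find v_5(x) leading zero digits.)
(a_0, …, a_4) = (0, 4, 4, 0, 3)

v_5(70/11) = 1, so a_0 = ... = a_0 = 0. Factor out: x = 5^1 · u with u = 14/11 a unit in ℤ_5. Expand u iteratively via a_{v+i} = u_i mod 5, u_{i+1} = (u_i − a_{v+i})/5:
  u_0 = 14/11;  a_1 = 4;  u_1 = (u_0 − 4)/5 = -6/11
  u_1 = -6/11;  a_2 = 4;  u_2 = (u_1 − 4)/5 = -10/11
  u_2 = -10/11;  a_3 = 0;  u_3 = (u_2 − 0)/5 = -2/11
  u_3 = -2/11;  a_4 = 3;  u_4 = (u_3 − 3)/5 = -7/11
Digits: (0, 4, 4, 0, 3).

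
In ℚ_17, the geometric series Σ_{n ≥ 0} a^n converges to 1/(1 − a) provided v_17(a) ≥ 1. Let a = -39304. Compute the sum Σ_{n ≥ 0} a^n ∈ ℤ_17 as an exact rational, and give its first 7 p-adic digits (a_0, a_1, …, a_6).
Σ a^n = 1/(1 − a) = 1/39305;  first 7 digits = (1, 0, 0, 9, 16, 16, 12)

v_17(a) = 3 ≥ 1, so the series converges in ℤ_17 to 1/(1 − a) = 1/(1 − (-39304)) = 1/39305. Expand this rational in ℤ_17: compute digits iteratively via d_i = x_i mod 17, x_{i+1} = (x_i − d_i)/17. The first 7 digits are (1, 0, 0, 9, 16, 16, 12).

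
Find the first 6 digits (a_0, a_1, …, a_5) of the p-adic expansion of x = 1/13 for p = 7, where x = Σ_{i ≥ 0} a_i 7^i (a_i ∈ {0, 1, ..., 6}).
(a_0, …, a_5) = (6, 4, 2, 5, 3, 0)

v_7(1/13) = 0 (numerator and denominator both coprime to 7), so x ∈ ℤ_7^×. Compute digits iteratively via a_i = x_i mod 7, x_{i+1} = (x_i − a_i)/7, with x_0 = x:
  x_0 = 1/13;  a_0 = 6;  x_1 = (x_0 − 6)/7 = -11/13
  x_1 = -11/13;  a_1 = 4;  x_2 = (x_1 − 4)/7 = -9/13
  x_2 = -9/13;  a_2 = 2;  x_3 = (x_2 − 2)/7 = -5/13
  x_3 = -5/13;  a_3 = 5;  x_4 = (x_3 − 5)/7 = -10/13
  x_4 = -10/13;  a_4 = 3;  x_5 = (x_4 − 3)/7 = -7/13
  x_5 = -7/13;  a_5 = 0;  x_6 = (x_5 − 0)/7 = -1/13
Digits: (6, 4, 2, 5, 3, 0).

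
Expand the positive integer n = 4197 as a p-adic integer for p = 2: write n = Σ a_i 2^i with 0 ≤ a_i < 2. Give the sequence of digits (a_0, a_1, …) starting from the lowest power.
(a_0, a_1, …) = (1, 0, 1, 0, 0, 1, 1, 0, 0, 0, 0, 0, 1)

Repeated division by 2 gives the digits low-to-high: 4197 = 1 + 1·2^2 + 1·2^5 + 1·2^6 + 1·2^12. Digit sequence: (1, 0, 1, 0, 0, 1, 1, 0, 0, 0, 0, 0, 1).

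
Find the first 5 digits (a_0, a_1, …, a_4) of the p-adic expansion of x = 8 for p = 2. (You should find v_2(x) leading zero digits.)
(a_0, …, a_4) = (0, 0, 0, 1, 0)

v_2(8) = 3, so a_0 = ... = a_2 = 0. Factor out: x = 2^3 · u with u = 1 a unit in ℤ_2. Expand u iteratively via a_{v+i} = u_i mod 2, u_{i+1} = (u_i − a_{v+i})/2:
  u_0 = 1;  a_3 = 1;  u_1 = (u_0 − 1)/2 = 0
  u_1 = 0;  a_4 = 0;  u_2 = (u_1 − 0)/2 = 0
Digits: (0, 0, 0, 1, 0).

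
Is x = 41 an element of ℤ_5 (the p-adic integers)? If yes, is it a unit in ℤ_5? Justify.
x ∈ ℤ_5^× (unit); v_5(x) = 0

ℤ_5 = {x ∈ ℚ_5 : v_5(x) ≥ 0} and ℤ_5^× = {x ∈ ℤ_5 : v_5(x) = 0}. Here v_5(41) = v_5(num) − v_5(den) = 0; compare against these criteria.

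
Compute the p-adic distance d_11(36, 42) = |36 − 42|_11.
d_11(36, 42) = 1

Step 1 — x − y = 36 − 42 = -6. Step 2 — v_11(-6) = 0 (factor: -6 = −(11^0 · 6); the sign does not affect v_p). Step 3 — |x − y|_11 = 11^{0} = 1.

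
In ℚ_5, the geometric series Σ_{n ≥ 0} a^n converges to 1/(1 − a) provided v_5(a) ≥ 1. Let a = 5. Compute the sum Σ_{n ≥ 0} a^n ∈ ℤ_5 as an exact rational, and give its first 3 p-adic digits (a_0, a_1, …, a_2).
Σ a^n = 1/(1 − a) = -1/4;  first 3 digits = (1, 1, 1)

v_5(a) = 1 ≥ 1, so the series converges in ℤ_5 to 1/(1 − a) = 1/(1 − 5) = -1/4. Expand this rational in ℤ_5: compute digits iteratively via d_i = x_i mod 5, x_{i+1} = (x_i − d_i)/5. The first 3 digits are (1, 1, 1).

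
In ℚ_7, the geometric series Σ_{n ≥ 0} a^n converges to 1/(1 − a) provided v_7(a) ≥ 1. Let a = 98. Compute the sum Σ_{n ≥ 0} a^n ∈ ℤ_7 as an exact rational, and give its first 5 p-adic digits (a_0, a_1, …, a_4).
Σ a^n = 1/(1 − a) = -1/97;  first 5 digits = (1, 0, 2, 0, 4)

v_7(a) = 2 ≥ 1, so the series converges in ℤ_7 to 1/(1 − a) = 1/(1 − 98) = -1/97. Expand this rational in ℤ_7: compute digits iteratively via d_i = x_i mod 7, x_{i+1} = (x_i − d_i)/7. The first 5 digits are (1, 0, 2, 0, 4).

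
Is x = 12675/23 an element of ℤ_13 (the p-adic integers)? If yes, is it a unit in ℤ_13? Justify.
x ∈ ℤ_13 but not a unit; v_13(x) = 2 > 0

ℤ_13 = {x ∈ ℚ_13 : v_13(x) ≥ 0} and ℤ_13^× = {x ∈ ℤ_13 : v_13(x) = 0}. Here v_13(12675/23) = v_13(num) − v_13(den) = 2; compare against these criteria.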